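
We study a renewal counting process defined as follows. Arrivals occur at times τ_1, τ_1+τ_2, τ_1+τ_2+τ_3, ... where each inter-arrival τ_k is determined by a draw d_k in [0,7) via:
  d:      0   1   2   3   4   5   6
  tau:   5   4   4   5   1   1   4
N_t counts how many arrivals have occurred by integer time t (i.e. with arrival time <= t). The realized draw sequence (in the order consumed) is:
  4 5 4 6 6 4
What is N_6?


3

draw d_1=4: τ_1=1, arrival time A_1=1
draw d_2=5: τ_2=1, arrival time A_2=2
draw d_3=4: τ_3=1, arrival time A_3=3
draw d_4=6: τ_4=4, arrival time A_4=7
draw d_5=6: τ_5=4, arrival time A_5=11
draw d_6=4: τ_6=1, arrival time A_6=12
N_t over t=0..6: 0:0 1:1 2:2 3:3 4:3 5:3 6:3


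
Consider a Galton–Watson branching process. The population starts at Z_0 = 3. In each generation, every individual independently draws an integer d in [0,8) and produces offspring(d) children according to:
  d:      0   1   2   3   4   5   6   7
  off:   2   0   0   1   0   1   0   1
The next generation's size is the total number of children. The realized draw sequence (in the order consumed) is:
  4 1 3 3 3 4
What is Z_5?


0

gen 0: Z_0=3, draws=[4, 1, 3], offspring=[0, 0, 1], Z_1=1
gen 1: Z_1=1, draws=[3], offspring=[1], Z_2=1
gen 2: Z_2=1, draws=[3], offspring=[1], Z_3=1
gen 3: Z_3=1, draws=[4], offspring=[0], Z_4=0
gen 4: Z_4=0, draws=[], offspring=[], Z_5=0


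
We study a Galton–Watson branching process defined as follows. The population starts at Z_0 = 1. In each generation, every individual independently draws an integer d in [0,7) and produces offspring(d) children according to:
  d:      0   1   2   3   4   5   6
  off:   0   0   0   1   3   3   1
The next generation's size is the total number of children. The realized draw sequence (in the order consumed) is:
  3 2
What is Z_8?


0

gen 0: Z_0=1, draws=[3], offspring=[1], Z_1=1
gen 1: Z_1=1, draws=[2], offspring=[0], Z_2=0
gen 2: Z_2=0, draws=[], offspring=[], Z_3=0
gen 3: Z_3=0, draws=[], offspring=[], Z_4=0
gen 4: Z_4=0, draws=[], offspring=[], Z_5=0
gen 5: Z_5=0, draws=[], offspring=[], Z_6=0
gen 6: Z_6=0, draws=[], offspring=[], Z_7=0
gen 7: Z_7=0, draws=[], offspring=[], Z_8=0


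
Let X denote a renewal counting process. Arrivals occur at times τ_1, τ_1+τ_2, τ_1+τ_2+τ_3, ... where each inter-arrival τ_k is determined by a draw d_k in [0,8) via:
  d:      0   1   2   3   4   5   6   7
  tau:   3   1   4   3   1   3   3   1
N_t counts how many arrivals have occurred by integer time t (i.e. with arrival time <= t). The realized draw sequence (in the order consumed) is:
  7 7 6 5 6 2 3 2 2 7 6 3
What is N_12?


5

draw d_1=7: τ_1=1, arrival time A_1=1
draw d_2=7: τ_2=1, arrival time A_2=2
draw d_3=6: τ_3=3, arrival time A_3=5
draw d_4=5: τ_4=3, arrival time A_4=8
draw d_5=6: τ_5=3, arrival time A_5=11
draw d_6=2: τ_6=4, arrival time A_6=15
draw d_7=3: τ_7=3, arrival time A_7=18
draw d_8=2: τ_8=4, arrival time A_8=22
draw d_9=2: τ_9=4, arrival time A_9=26
draw d_10=7: τ_10=1, arrival time A_10=27
draw d_11=6: τ_11=3, arrival time A_11=30
draw d_12=3: τ_12=3, arrival time A_12=33
N_t over t=0..12: 0:0 1:1 2:2 3:2 4:2 5:3 6:3 7:3 8:4 9:4 10:4 11:5 12:5


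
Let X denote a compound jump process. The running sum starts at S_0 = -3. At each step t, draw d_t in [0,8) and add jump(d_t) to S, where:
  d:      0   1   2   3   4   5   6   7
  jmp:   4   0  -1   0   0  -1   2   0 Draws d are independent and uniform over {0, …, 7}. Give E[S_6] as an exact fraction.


0

Outcome values over d=0..7: [4, 0, -1, 0, 0, -1, 2, 0]
Σy = 4, Σy² = 22, M = 8
μ = 4/8 = 1/2,  σ² = 22/8 − (1/2)² = 5/2
E[S_6] = -3 + 6·(1/2) = 0


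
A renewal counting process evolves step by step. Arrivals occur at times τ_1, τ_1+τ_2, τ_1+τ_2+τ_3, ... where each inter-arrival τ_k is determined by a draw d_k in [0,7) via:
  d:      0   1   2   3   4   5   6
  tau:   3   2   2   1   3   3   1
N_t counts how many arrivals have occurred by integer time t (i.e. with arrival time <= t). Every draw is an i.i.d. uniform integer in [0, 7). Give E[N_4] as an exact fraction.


4013/2401

Inter-arrival values over d=0..6: [3, 2, 2, 1, 3, 3, 1]
Each d has probability 1/7, so the pmf of τ is: f(1) = 2/7, f(2) = 2/7, f(3) = 3/7
Renewal equation for m(n) = E[N_n]: condition on τ_1 = k (if k <= n, one arrival plus a fresh copy on the remaining n−k steps): m(n) = F(n) + Σ_{k<=n} f(k)·m(n−k), where F(n) = P(τ <= n) and m(0) = 0
m(1) = F(1) = 2/7
m(2) = F(2) + f(1)·m(1) = 4/7 + 2/7·2/7 = 32/49
m(3) = F(3) + f(1)·m(2) + f(2)·m(1) = 1 + 2/7·32/49 + 2/7·2/7 = 435/343
m(4) = F(4) + f(1)·m(3) + f(2)·m(2) + f(3)·m(1) = 1 + 2/7·435/343 + 2/7·32/49 + 3/7·2/7 = 4013/2401
E[N_4] = m(4) = 4013/2401


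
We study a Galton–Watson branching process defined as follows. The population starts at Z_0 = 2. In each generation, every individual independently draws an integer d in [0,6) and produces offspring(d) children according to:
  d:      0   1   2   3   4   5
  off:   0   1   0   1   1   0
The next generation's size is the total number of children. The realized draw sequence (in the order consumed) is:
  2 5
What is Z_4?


0

gen 0: Z_0=2, draws=[2, 5], offspring=[0, 0], Z_1=0
gen 1: Z_1=0, draws=[], offspring=[], Z_2=0
gen 2: Z_2=0, draws=[], offspring=[], Z_3=0
gen 3: Z_3=0, draws=[], offspring=[], Z_4=0


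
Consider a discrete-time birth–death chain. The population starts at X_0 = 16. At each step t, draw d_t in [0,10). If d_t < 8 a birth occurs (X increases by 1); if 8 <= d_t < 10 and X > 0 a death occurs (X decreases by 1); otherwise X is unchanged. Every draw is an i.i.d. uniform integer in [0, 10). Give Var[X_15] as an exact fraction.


X can drop by at most 1 per step and X_0 = 16 > T = 15, so X_t >= 16 − t >= 1 > 0 for every t <= 15: the floor at 0 (the 'and X > 0' condition) never binds. Hence X_15 = X_0 + Σ_{t<15} Y_t with i.i.d. increments Y_t = y(d_t) ∈ {+1, −1, 0}.
Outcome values over d=0..9: [1, 1, 1, 1, 1, 1, 1, 1, -1, -1]
Σy = 6, Σy² = 10, M = 10
μ = 6/10 = 3/5,  σ² = 10/10 − (3/5)² = 16/25
Independent increments: Var[X_15] = 15·σ² = 15·(16/25) = 48/5

48/5


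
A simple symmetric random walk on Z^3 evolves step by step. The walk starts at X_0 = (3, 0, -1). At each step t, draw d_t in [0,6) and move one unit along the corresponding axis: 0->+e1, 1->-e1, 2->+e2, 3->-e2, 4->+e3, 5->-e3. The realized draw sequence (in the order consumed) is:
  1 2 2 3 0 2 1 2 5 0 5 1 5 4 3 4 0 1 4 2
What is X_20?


t=0: X=(3, 0, -1), d=1 → -e1, X_1=(2, 0, -1)
t=1: X=(2, 0, -1), d=2 → +e2, X_2=(2, 1, -1)
t=2: X=(2, 1, -1), d=2 → +e2, X_3=(2, 2, -1)
t=3: X=(2, 2, -1), d=3 → -e2, X_4=(2, 1, -1)
t=4: X=(2, 1, -1), d=0 → +e1, X_5=(3, 1, -1)
t=5: X=(3, 1, -1), d=2 → +e2, X_6=(3, 2, -1)
t=6: X=(3, 2, -1), d=1 → -e1, X_7=(2, 2, -1)
t=7: X=(2, 2, -1), d=2 → +e2, X_8=(2, 3, -1)
t=8: X=(2, 3, -1), d=5 → -e3, X_9=(2, 3, -2)
t=9: X=(2, 3, -2), d=0 → +e1, X_10=(3, 3, -2)
t=10: X=(3, 3, -2), d=5 → -e3, X_11=(3, 3, -3)
t=11: X=(3, 3, -3), d=1 → -e1, X_12=(2, 3, -3)
t=12: X=(2, 3, -3), d=5 → -e3, X_13=(2, 3, -4)
t=13: X=(2, 3, -4), d=4 → +e3, X_14=(2, 3, -3)
t=14: X=(2, 3, -3), d=3 → -e2, X_15=(2, 2, -3)
t=15: X=(2, 2, -3), d=4 → +e3, X_16=(2, 2, -2)
t=16: X=(2, 2, -2), d=0 → +e1, X_17=(3, 2, -2)
t=17: X=(3, 2, -2), d=1 → -e1, X_18=(2, 2, -2)
t=18: X=(2, 2, -2), d=4 → +e3, X_19=(2, 2, -1)
t=19: X=(2, 2, -1), d=2 → +e2, X_20=(2, 3, -1)

(2, 3, -1)


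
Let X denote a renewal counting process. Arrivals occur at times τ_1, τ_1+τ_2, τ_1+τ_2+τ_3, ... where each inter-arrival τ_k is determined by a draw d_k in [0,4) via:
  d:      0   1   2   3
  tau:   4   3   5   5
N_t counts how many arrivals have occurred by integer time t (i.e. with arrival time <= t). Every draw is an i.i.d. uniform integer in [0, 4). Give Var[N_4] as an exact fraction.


Inter-arrival values over d=0..3: [4, 3, 5, 5]
Each d has probability 1/4, so the pmf of τ is: f(3) = 1/4, f(4) = 1/4, f(5) = 1/2
Let p_n(j) = P(N_n = j), with p_0 = [1]. Condition on τ_1: p_n(0) = P(τ > n), and for j >= 1, p_n(j) = Σ_{k<=n} f(k)·p_{n−k}(j−1)
p_1 = [1]  (j = 0)
p_2 = [1]  (j = 0)
p_3 = [3/4, 1/4]  (j = 0..1)
p_4 = [1/2, 1/2]  (j = 0..1)
E[N_4] = Σ j·p_4(j) = 1/2;  E[N_4²] = Σ j²·p_4(j) = 1/2
Var[N_4] = 1/2 − (1/2)² = 1/4

1/4


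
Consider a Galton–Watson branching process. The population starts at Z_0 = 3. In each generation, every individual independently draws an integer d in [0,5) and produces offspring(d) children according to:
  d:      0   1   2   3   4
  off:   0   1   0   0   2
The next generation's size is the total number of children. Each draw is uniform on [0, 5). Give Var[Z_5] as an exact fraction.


Outcome values over d=0..4: [0, 1, 0, 0, 2]
Σy = 3, Σy² = 5, M = 5
μ = 3/5 = 3/5,  σ² = 5/5 − (3/5)² = 16/25
V_0 = 0, E_0 = 3
V_1 = 16/25·E_0 + (3/5)²·V_0 = 48/25;  E_1 = 9/5
V_2 = 16/25·E_1 + (3/5)²·V_1 = 1152/625;  E_2 = 27/25
V_3 = 16/25·E_2 + (3/5)²·V_2 = 21168/15625;  E_3 = 81/125
V_4 = 16/25·E_3 + (3/5)²·V_3 = 352512/390625;  E_4 = 243/625
V_5 = 16/25·E_4 + (3/5)²·V_4 = 5602608/9765625;  E_5 = 729/3125

5602608/9765625


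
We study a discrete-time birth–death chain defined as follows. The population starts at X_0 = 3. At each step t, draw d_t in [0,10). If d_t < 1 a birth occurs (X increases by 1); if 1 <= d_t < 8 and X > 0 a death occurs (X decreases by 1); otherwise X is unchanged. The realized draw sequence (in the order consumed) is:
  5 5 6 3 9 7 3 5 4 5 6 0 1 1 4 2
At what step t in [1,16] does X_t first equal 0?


3

t=0: X=3, d=5 → death, X_1=2
t=1: X=2, d=5 → death, X_2=1
t=2: X=1, d=6 → death, X_3=0
t=3: X=0, d=3 → hold, X_4=0
t=4: X=0, d=9 → hold, X_5=0
t=5: X=0, d=7 → hold, X_6=0
t=6: X=0, d=3 → hold, X_7=0
t=7: X=0, d=5 → hold, X_8=0
t=8: X=0, d=4 → hold, X_9=0
t=9: X=0, d=5 → hold, X_10=0
t=10: X=0, d=6 → hold, X_11=0
t=11: X=0, d=0 → birth, X_12=1
t=12: X=1, d=1 → death, X_13=0
t=13: X=0, d=1 → hold, X_14=0
t=14: X=0, d=4 → hold, X_15=0
t=15: X=0, d=2 → hold, X_16=0


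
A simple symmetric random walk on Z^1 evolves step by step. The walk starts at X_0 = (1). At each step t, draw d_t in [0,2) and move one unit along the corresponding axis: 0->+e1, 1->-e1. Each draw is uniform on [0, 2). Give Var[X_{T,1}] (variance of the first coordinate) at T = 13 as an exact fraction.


Outcome values over d=0..1: [1, -1]
Σy = 0, Σy² = 2, M = 2
μ = 0/2 = 0,  σ² = 2/2 − (0)² = 1
Independent increments: Var[X_13] = 13·σ² = 13·(1) = 13

13


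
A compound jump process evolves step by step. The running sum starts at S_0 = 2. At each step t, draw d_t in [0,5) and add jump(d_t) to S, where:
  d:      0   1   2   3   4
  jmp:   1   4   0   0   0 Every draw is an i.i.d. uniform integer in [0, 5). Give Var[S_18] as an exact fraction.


216/5

Outcome values over d=0..4: [1, 4, 0, 0, 0]
Σy = 5, Σy² = 17, M = 5
μ = 5/5 = 1,  σ² = 17/5 − (1)² = 12/5
Independent increments: Var[S_18] = 18·σ² = 18·(12/5) = 216/5


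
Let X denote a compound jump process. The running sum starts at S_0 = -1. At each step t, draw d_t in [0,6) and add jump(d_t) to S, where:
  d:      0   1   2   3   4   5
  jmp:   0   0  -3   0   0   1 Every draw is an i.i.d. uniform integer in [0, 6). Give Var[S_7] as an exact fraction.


98/9

Outcome values over d=0..5: [0, 0, -3, 0, 0, 1]
Σy = -2, Σy² = 10, M = 6
μ = -2/6 = -1/3,  σ² = 10/6 − (-1/3)² = 14/9
Independent increments: Var[S_7] = 7·σ² = 7·(14/9) = 98/9


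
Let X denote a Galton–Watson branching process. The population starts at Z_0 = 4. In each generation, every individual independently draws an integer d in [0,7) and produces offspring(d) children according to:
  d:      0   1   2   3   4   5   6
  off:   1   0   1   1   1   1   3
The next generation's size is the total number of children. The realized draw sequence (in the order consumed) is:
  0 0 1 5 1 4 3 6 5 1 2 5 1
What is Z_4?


2

gen 0: Z_0=4, draws=[0, 0, 1, 5], offspring=[1, 1, 0, 1], Z_1=3
gen 1: Z_1=3, draws=[1, 4, 3], offspring=[0, 1, 1], Z_2=2
gen 2: Z_2=2, draws=[6, 5], offspring=[3, 1], Z_3=4
gen 3: Z_3=4, draws=[1, 2, 5, 1], offspring=[0, 1, 1, 0], Z_4=2


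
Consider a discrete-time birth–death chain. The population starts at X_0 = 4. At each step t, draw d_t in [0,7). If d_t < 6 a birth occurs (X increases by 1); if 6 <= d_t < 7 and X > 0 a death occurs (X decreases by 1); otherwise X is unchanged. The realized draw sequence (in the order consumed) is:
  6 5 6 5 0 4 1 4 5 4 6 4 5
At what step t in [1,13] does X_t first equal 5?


t=0: X=4, d=6 → death, X_1=3
t=1: X=3, d=5 → birth, X_2=4
t=2: X=4, d=6 → death, X_3=3
t=3: X=3, d=5 → birth, X_4=4
t=4: X=4, d=0 → birth, X_5=5
t=5: X=5, d=4 → birth, X_6=6
t=6: X=6, d=1 → birth, X_7=7
t=7: X=7, d=4 → birth, X_8=8
t=8: X=8, d=5 → birth, X_9=9
t=9: X=9, d=4 → birth, X_10=10
t=10: X=10, d=6 → death, X_11=9
t=11: X=9, d=4 → birth, X_12=10
t=12: X=10, d=5 → birth, X_13=11

5


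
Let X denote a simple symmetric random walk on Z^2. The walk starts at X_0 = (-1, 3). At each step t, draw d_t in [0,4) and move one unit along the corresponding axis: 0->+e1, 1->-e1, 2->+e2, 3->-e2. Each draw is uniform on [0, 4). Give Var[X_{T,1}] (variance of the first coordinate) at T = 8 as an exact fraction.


Outcome values over d=0..3: [1, -1, 0, 0]
Σy = 0, Σy² = 2, M = 4
μ = 0/4 = 0,  σ² = 2/4 − (0)² = 1/2
Independent increments: Var[X_8] = 8·σ² = 8·(1/2) = 4

4


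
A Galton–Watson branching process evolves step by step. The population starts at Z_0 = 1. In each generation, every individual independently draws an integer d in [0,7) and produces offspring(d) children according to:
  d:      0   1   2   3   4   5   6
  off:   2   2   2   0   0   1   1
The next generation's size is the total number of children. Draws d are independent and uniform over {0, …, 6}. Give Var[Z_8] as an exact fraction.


785220076830720/33232930569601

Outcome values over d=0..6: [2, 2, 2, 0, 0, 1, 1]
Σy = 8, Σy² = 14, M = 7
μ = 8/7 = 8/7,  σ² = 14/7 − (8/7)² = 34/49
V_0 = 0, E_0 = 1
V_1 = 34/49·E_0 + (8/7)²·V_0 = 34/49;  E_1 = 8/7
V_2 = 34/49·E_1 + (8/7)²·V_1 = 4080/2401;  E_2 = 64/49
V_3 = 34/49·E_2 + (8/7)²·V_2 = 367744/117649;  E_3 = 512/343
V_4 = 34/49·E_3 + (8/7)²·V_3 = 29506560/5764801;  E_4 = 4096/2401
V_5 = 34/49·E_4 + (8/7)²·V_4 = 2222792704/282475249;  E_5 = 32768/16807
V_6 = 34/49·E_5 + (8/7)²·V_5 = 160983613440/13841287201;  E_6 = 262144/117649
V_7 = 34/49·E_6 + (8/7)²·V_6 = 11351544561664/678223072849;  E_7 = 2097152/823543
V_8 = 34/49·E_7 + (8/7)²·V_7 = 785220076830720/33232930569601;  E_8 = 16777216/5764801


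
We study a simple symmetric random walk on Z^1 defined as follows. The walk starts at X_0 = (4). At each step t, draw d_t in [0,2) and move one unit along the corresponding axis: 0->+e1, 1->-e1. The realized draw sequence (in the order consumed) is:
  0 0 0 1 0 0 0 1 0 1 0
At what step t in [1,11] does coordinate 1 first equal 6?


2

t=0: X=(4), d=0 → +e1, X_1=(5)
t=1: X=(5), d=0 → +e1, X_2=(6)
t=2: X=(6), d=0 → +e1, X_3=(7)
t=3: X=(7), d=1 → -e1, X_4=(6)
t=4: X=(6), d=0 → +e1, X_5=(7)
t=5: X=(7), d=0 → +e1, X_6=(8)
t=6: X=(8), d=0 → +e1, X_7=(9)
t=7: X=(9), d=1 → -e1, X_8=(8)
t=8: X=(8), d=0 → +e1, X_9=(9)
t=9: X=(9), d=1 → -e1, X_10=(8)
t=10: X=(8), d=0 → +e1, X_11=(9)


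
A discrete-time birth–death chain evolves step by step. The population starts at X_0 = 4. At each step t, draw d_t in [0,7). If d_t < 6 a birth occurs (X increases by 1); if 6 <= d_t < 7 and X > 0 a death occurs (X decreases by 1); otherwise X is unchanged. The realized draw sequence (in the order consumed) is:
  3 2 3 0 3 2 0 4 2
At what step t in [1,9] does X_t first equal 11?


7

t=0: X=4, d=3 → birth, X_1=5
t=1: X=5, d=2 → birth, X_2=6
t=2: X=6, d=3 → birth, X_3=7
t=3: X=7, d=0 → birth, X_4=8
t=4: X=8, d=3 → birth, X_5=9
t=5: X=9, d=2 → birth, X_6=10
t=6: X=10, d=0 → birth, X_7=11
t=7: X=11, d=4 → birth, X_8=12
t=8: X=12, d=2 → birth, X_9=13


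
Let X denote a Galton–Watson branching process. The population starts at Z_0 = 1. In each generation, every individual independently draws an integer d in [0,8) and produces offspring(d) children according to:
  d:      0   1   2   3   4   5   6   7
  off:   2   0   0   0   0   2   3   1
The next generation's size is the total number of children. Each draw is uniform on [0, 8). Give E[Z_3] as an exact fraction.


1

Outcome values over d=0..7: [2, 0, 0, 0, 0, 2, 3, 1]
Σy = 8, Σy² = 18, M = 8
μ = 8/8 = 1,  σ² = 18/8 − (1)² = 5/4
E[Z_0] = 1
E[Z_1] = 1·E[Z_0] = 1
E[Z_2] = 1·E[Z_1] = 1
E[Z_3] = 1·E[Z_2] = 1


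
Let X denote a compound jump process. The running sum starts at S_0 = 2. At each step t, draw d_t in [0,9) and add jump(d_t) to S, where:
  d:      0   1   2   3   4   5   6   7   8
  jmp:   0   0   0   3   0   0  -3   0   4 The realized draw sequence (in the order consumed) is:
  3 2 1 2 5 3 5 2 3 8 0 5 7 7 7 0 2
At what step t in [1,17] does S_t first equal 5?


1

t=0: S=2, d=3, jump=3, S_1=5
t=1: S=5, d=2, jump=0, S_2=5
t=2: S=5, d=1, jump=0, S_3=5
t=3: S=5, d=2, jump=0, S_4=5
t=4: S=5, d=5, jump=0, S_5=5
t=5: S=5, d=3, jump=3, S_6=8
t=6: S=8, d=5, jump=0, S_7=8
t=7: S=8, d=2, jump=0, S_8=8
t=8: S=8, d=3, jump=3, S_9=11
t=9: S=11, d=8, jump=4, S_10=15
t=10: S=15, d=0, jump=0, S_11=15
t=11: S=15, d=5, jump=0, S_12=15
t=12: S=15, d=7, jump=0, S_13=15
t=13: S=15, d=7, jump=0, S_14=15
t=14: S=15, d=7, jump=0, S_15=15
t=15: S=15, d=0, jump=0, S_16=15
t=16: S=15, d=2, jump=0, S_17=15


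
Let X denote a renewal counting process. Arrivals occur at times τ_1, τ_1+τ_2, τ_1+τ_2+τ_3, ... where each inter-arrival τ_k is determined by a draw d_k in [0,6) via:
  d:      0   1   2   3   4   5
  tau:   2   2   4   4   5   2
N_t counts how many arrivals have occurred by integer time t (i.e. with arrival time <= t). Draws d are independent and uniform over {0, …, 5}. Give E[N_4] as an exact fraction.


Inter-arrival values over d=0..5: [2, 2, 4, 4, 5, 2]
Each d has probability 1/6, so the pmf of τ is: f(2) = 1/2, f(4) = 1/3, f(5) = 1/6
Renewal equation for m(n) = E[N_n]: condition on τ_1 = k (if k <= n, one arrival plus a fresh copy on the remaining n−k steps): m(n) = F(n) + Σ_{k<=n} f(k)·m(n−k), where F(n) = P(τ <= n) and m(0) = 0
m(1) = F(1) = 0
m(2) = F(2) = 1/2
m(3) = F(3) = 1/2
m(4) = F(4) + f(2)·m(2) = 5/6 + 1/2·1/2 = 13/12
E[N_4] = m(4) = 13/12

13/12


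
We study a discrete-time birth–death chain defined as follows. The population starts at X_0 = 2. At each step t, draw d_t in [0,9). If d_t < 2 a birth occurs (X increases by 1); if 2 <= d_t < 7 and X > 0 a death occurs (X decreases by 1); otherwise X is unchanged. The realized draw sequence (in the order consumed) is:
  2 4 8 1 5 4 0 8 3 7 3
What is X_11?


0

t=0: X=2, d=2 → death, X_1=1
t=1: X=1, d=4 → death, X_2=0
t=2: X=0, d=8 → hold, X_3=0
t=3: X=0, d=1 → birth, X_4=1
t=4: X=1, d=5 → death, X_5=0
t=5: X=0, d=4 → hold, X_6=0
t=6: X=0, d=0 → birth, X_7=1
t=7: X=1, d=8 → hold, X_8=1
t=8: X=1, d=3 → death, X_9=0
t=9: X=0, d=7 → hold, X_10=0
t=10: X=0, d=3 → hold, X_11=0


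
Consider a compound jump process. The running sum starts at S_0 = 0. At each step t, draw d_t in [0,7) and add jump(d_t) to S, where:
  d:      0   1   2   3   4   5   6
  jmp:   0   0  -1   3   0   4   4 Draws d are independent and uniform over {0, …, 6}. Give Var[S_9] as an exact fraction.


Outcome values over d=0..6: [0, 0, -1, 3, 0, 4, 4]
Σy = 10, Σy² = 42, M = 7
μ = 10/7 = 10/7,  σ² = 42/7 − (10/7)² = 194/49
Independent increments: Var[S_9] = 9·σ² = 9·(194/49) = 1746/49

1746/49


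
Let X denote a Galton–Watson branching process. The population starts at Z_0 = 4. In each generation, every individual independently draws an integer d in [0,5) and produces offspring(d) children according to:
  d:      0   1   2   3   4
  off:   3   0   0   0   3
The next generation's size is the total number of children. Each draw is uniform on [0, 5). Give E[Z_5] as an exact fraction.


31104/3125

Outcome values over d=0..4: [3, 0, 0, 0, 3]
Σy = 6, Σy² = 18, M = 5
μ = 6/5 = 6/5,  σ² = 18/5 − (6/5)² = 54/25
E[Z_0] = 4
E[Z_1] = 6/5·E[Z_0] = 24/5
E[Z_2] = 6/5·E[Z_1] = 144/25
E[Z_3] = 6/5·E[Z_2] = 864/125
E[Z_4] = 6/5·E[Z_3] = 5184/625
E[Z_5] = 6/5·E[Z_4] = 31104/3125


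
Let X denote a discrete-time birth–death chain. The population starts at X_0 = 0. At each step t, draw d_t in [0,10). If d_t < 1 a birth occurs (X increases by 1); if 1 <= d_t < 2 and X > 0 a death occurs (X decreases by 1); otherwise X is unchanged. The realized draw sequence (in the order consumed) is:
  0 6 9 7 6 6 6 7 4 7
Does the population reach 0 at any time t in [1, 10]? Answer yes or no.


no

t=0: X=0, d=0 → birth, X_1=1
t=1: X=1, d=6 → hold, X_2=1
t=2: X=1, d=9 → hold, X_3=1
t=3: X=1, d=7 → hold, X_4=1
t=4: X=1, d=6 → hold, X_5=1
t=5: X=1, d=6 → hold, X_6=1
t=6: X=1, d=6 → hold, X_7=1
t=7: X=1, d=7 → hold, X_8=1
t=8: X=1, d=4 → hold, X_9=1
t=9: X=1, d=7 → hold, X_10=1


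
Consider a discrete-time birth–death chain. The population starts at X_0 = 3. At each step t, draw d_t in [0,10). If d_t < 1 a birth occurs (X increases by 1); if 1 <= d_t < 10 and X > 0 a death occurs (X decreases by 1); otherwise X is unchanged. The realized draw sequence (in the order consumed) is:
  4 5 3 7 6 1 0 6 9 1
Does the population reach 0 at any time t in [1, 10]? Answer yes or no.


yes

t=0: X=3, d=4 → death, X_1=2
t=1: X=2, d=5 → death, X_2=1
t=2: X=1, d=3 → death, X_3=0
t=3: X=0, d=7 → hold, X_4=0
t=4: X=0, d=6 → hold, X_5=0
t=5: X=0, d=1 → hold, X_6=0
t=6: X=0, d=0 → birth, X_7=1
t=7: X=1, d=6 → death, X_8=0
t=8: X=0, d=9 → hold, X_9=0
t=9: X=0, d=1 → hold, X_10=0


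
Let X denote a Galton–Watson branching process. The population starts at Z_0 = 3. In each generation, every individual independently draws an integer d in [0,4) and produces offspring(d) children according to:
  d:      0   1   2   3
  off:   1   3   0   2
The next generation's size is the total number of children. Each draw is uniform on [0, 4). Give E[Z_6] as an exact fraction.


Outcome values over d=0..3: [1, 3, 0, 2]
Σy = 6, Σy² = 14, M = 4
μ = 6/4 = 3/2,  σ² = 14/4 − (3/2)² = 5/4
E[Z_0] = 3
E[Z_1] = 3/2·E[Z_0] = 9/2
E[Z_2] = 3/2·E[Z_1] = 27/4
E[Z_3] = 3/2·E[Z_2] = 81/8
E[Z_4] = 3/2·E[Z_3] = 243/16
E[Z_5] = 3/2·E[Z_4] = 729/32
E[Z_6] = 3/2·E[Z_5] = 2187/64

2187/64


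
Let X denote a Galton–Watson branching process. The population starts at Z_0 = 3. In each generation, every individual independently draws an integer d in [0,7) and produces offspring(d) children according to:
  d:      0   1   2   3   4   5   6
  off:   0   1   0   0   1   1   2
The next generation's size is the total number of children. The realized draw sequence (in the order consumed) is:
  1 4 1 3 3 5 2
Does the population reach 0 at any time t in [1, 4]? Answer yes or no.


yes

gen 0: Z_0=3, draws=[1, 4, 1], offspring=[1, 1, 1], Z_1=3
gen 1: Z_1=3, draws=[3, 3, 5], offspring=[0, 0, 1], Z_2=1
gen 2: Z_2=1, draws=[2], offspring=[0], Z_3=0
gen 3: Z_3=0, draws=[], offspring=[], Z_4=0


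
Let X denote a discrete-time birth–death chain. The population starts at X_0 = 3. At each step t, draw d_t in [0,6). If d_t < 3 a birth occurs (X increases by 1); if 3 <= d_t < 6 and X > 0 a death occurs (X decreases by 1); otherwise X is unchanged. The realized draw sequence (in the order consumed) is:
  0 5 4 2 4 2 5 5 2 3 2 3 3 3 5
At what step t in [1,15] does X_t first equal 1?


t=0: X=3, d=0 → birth, X_1=4
t=1: X=4, d=5 → death, X_2=3
t=2: X=3, d=4 → death, X_3=2
t=3: X=2, d=2 → birth, X_4=3
t=4: X=3, d=4 → death, X_5=2
t=5: X=2, d=2 → birth, X_6=3
t=6: X=3, d=5 → death, X_7=2
t=7: X=2, d=5 → death, X_8=1
t=8: X=1, d=2 → birth, X_9=2
t=9: X=2, d=3 → death, X_10=1
t=10: X=1, d=2 → birth, X_11=2
t=11: X=2, d=3 → death, X_12=1
t=12: X=1, d=3 → death, X_13=0
t=13: X=0, d=3 → hold, X_14=0
t=14: X=0, d=5 → hold, X_15=0

8


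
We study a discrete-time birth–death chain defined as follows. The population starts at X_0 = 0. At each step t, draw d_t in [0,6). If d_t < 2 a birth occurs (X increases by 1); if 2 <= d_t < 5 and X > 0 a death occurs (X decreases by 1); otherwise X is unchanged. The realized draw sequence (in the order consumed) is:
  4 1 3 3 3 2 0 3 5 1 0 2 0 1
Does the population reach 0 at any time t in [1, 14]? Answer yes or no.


yes

t=0: X=0, d=4 → hold, X_1=0
t=1: X=0, d=1 → birth, X_2=1
t=2: X=1, d=3 → death, X_3=0
t=3: X=0, d=3 → hold, X_4=0
t=4: X=0, d=3 → hold, X_5=0
t=5: X=0, d=2 → hold, X_6=0
t=6: X=0, d=0 → birth, X_7=1
t=7: X=1, d=3 → death, X_8=0
t=8: X=0, d=5 → hold, X_9=0
t=9: X=0, d=1 → birth, X_10=1
t=10: X=1, d=0 → birth, X_11=2
t=11: X=2, d=2 → death, X_12=1
t=12: X=1, d=0 → birth, X_13=2
t=13: X=2, d=1 → birth, X_14=3


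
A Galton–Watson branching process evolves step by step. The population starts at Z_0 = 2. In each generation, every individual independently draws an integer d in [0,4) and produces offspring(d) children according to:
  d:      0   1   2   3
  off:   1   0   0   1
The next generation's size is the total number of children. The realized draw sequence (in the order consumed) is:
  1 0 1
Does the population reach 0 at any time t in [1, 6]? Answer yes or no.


gen 0: Z_0=2, draws=[1, 0], offspring=[0, 1], Z_1=1
gen 1: Z_1=1, draws=[1], offspring=[0], Z_2=0
gen 2: Z_2=0, draws=[], offspring=[], Z_3=0
gen 3: Z_3=0, draws=[], offspring=[], Z_4=0
gen 4: Z_4=0, draws=[], offspring=[], Z_5=0
gen 5: Z_5=0, draws=[], offspring=[], Z_6=0

yes


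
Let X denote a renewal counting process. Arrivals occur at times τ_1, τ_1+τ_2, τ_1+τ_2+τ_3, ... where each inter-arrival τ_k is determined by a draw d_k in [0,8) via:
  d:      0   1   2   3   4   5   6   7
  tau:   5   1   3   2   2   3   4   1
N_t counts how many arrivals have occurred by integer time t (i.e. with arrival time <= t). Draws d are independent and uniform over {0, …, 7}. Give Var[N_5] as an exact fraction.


617863/1048576

Inter-arrival values over d=0..7: [5, 1, 3, 2, 2, 3, 4, 1]
Each d has probability 1/8, so the pmf of τ is: f(1) = 1/4, f(2) = 1/4, f(3) = 1/4, f(4) = 1/8, f(5) = 1/8
Let p_n(j) = P(N_n = j), with p_0 = [1]. Condition on τ_1: p_n(0) = P(τ > n), and for j >= 1, p_n(j) = Σ_{k<=n} f(k)·p_{n−k}(j−1)
p_1 = [3/4, 1/4]  (j = 0..1)
p_2 = [1/2, 7/16, 1/16]  (j = 0..2)
p_3 = [1/4, 9/16, 11/64, 1/64]  (j = 0..3)
p_4 = [1/8, 1/2, 5/16, 15/256, 1/256]  (j = 0..4)
p_5 = [0, 7/16, 13/32, 35/256, 19/1024, 1/1024]  (j = 0..5)
E[N_5] = Σ j·p_5(j) = 1781/1024;  E[N_5²] = Σ j²·p_5(j) = 3701/1024
Var[N_5] = 3701/1024 − (1781/1024)² = 617863/1048576


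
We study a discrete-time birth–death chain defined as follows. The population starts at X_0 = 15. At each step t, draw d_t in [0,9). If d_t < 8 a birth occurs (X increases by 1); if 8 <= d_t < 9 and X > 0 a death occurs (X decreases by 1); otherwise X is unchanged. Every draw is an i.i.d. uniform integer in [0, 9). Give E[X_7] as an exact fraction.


X can drop by at most 1 per step and X_0 = 15 > T = 7, so X_t >= 15 − t >= 8 > 0 for every t <= 7: the floor at 0 (the 'and X > 0' condition) never binds. Hence X_7 = X_0 + Σ_{t<7} Y_t with i.i.d. increments Y_t = y(d_t) ∈ {+1, −1, 0}.
Outcome values over d=0..8: [1, 1, 1, 1, 1, 1, 1, 1, -1]
Σy = 7, Σy² = 9, M = 9
μ = 7/9 = 7/9,  σ² = 9/9 − (7/9)² = 32/81
E[X_7] = 15 + 7·(7/9) = 184/9

184/9


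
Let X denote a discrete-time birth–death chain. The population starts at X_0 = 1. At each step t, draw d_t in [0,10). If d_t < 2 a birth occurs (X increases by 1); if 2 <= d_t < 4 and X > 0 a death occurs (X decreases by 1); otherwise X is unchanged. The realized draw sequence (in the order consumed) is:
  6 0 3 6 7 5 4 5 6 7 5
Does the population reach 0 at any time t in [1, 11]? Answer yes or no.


t=0: X=1, d=6 → hold, X_1=1
t=1: X=1, d=0 → birth, X_2=2
t=2: X=2, d=3 → death, X_3=1
t=3: X=1, d=6 → hold, X_4=1
t=4: X=1, d=7 → hold, X_5=1
t=5: X=1, d=5 → hold, X_6=1
t=6: X=1, d=4 → hold, X_7=1
t=7: X=1, d=5 → hold, X_8=1
t=8: X=1, d=6 → hold, X_9=1
t=9: X=1, d=7 → hold, X_10=1
t=10: X=1, d=5 → hold, X_11=1

no


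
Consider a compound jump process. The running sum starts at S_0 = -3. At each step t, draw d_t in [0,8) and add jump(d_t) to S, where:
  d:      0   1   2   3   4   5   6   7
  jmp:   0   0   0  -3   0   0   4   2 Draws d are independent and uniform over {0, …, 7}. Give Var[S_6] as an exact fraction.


669/32

Outcome values over d=0..7: [0, 0, 0, -3, 0, 0, 4, 2]
Σy = 3, Σy² = 29, M = 8
μ = 3/8 = 3/8,  σ² = 29/8 − (3/8)² = 223/64
Independent increments: Var[S_6] = 6·σ² = 6·(223/64) = 669/32


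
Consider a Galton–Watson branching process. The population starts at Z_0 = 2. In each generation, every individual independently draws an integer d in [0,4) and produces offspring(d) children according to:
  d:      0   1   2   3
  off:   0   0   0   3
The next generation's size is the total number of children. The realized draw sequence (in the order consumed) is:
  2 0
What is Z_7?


gen 0: Z_0=2, draws=[2, 0], offspring=[0, 0], Z_1=0
gen 1: Z_1=0, draws=[], offspring=[], Z_2=0
gen 2: Z_2=0, draws=[], offspring=[], Z_3=0
gen 3: Z_3=0, draws=[], offspring=[], Z_4=0
gen 4: Z_4=0, draws=[], offspring=[], Z_5=0
gen 5: Z_5=0, draws=[], offspring=[], Z_6=0
gen 6: Z_6=0, draws=[], offspring=[], Z_7=0

0


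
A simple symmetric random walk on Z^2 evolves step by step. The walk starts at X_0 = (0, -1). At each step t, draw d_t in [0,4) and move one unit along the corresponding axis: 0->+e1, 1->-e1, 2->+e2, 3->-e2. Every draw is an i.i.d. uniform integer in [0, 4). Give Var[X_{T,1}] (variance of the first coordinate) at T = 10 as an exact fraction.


Outcome values over d=0..3: [1, -1, 0, 0]
Σy = 0, Σy² = 2, M = 4
μ = 0/4 = 0,  σ² = 2/4 − (0)² = 1/2
Independent increments: Var[X_10] = 10·σ² = 10·(1/2) = 5

5


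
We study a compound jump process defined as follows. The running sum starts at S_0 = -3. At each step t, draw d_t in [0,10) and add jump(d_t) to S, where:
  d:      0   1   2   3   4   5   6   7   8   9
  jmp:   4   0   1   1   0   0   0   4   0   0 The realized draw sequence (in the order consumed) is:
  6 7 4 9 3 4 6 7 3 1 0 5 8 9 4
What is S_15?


t=0: S=-3, d=6, jump=0, S_1=-3
t=1: S=-3, d=7, jump=4, S_2=1
t=2: S=1, d=4, jump=0, S_3=1
t=3: S=1, d=9, jump=0, S_4=1
t=4: S=1, d=3, jump=1, S_5=2
t=5: S=2, d=4, jump=0, S_6=2
t=6: S=2, d=6, jump=0, S_7=2
t=7: S=2, d=7, jump=4, S_8=6
t=8: S=6, d=3, jump=1, S_9=7
t=9: S=7, d=1, jump=0, S_10=7
t=10: S=7, d=0, jump=4, S_11=11
t=11: S=11, d=5, jump=0, S_12=11
t=12: S=11, d=8, jump=0, S_13=11
t=13: S=11, d=9, jump=0, S_14=11
t=14: S=11, d=4, jump=0, S_15=11

11


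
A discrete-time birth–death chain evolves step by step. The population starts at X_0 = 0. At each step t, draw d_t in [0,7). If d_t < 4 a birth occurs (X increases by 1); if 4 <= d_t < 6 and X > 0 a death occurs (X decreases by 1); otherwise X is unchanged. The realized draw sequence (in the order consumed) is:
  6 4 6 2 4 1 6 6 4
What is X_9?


t=0: X=0, d=6 → hold, X_1=0
t=1: X=0, d=4 → hold, X_2=0
t=2: X=0, d=6 → hold, X_3=0
t=3: X=0, d=2 → birth, X_4=1
t=4: X=1, d=4 → death, X_5=0
t=5: X=0, d=1 → birth, X_6=1
t=6: X=1, d=6 → hold, X_7=1
t=7: X=1, d=6 → hold, X_8=1
t=8: X=1, d=4 → death, X_9=0

0


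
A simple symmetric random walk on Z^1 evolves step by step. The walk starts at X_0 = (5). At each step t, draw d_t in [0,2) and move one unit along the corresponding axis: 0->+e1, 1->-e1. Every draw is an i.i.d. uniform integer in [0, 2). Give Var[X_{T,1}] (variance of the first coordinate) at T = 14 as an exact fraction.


Outcome values over d=0..1: [1, -1]
Σy = 0, Σy² = 2, M = 2
μ = 0/2 = 0,  σ² = 2/2 − (0)² = 1
Independent increments: Var[X_14] = 14·σ² = 14·(1) = 14

14


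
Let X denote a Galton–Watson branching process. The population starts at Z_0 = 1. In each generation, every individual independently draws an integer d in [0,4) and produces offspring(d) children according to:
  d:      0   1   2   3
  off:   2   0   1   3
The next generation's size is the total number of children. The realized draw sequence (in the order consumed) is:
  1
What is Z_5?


gen 0: Z_0=1, draws=[1], offspring=[0], Z_1=0
gen 1: Z_1=0, draws=[], offspring=[], Z_2=0
gen 2: Z_2=0, draws=[], offspring=[], Z_3=0
gen 3: Z_3=0, draws=[], offspring=[], Z_4=0
gen 4: Z_4=0, draws=[], offspring=[], Z_5=0

0


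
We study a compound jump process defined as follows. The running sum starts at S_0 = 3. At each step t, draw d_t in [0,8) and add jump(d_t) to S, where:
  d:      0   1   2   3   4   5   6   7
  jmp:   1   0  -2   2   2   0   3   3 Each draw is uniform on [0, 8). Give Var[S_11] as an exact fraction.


Outcome values over d=0..7: [1, 0, -2, 2, 2, 0, 3, 3]
Σy = 9, Σy² = 31, M = 8
μ = 9/8 = 9/8,  σ² = 31/8 − (9/8)² = 167/64
Independent increments: Var[S_11] = 11·σ² = 11·(167/64) = 1837/64

1837/64


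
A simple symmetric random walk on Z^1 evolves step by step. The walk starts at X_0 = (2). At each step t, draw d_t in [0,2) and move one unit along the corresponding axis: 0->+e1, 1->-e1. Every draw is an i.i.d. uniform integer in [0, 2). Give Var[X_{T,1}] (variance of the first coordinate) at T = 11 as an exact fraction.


Outcome values over d=0..1: [1, -1]
Σy = 0, Σy² = 2, M = 2
μ = 0/2 = 0,  σ² = 2/2 − (0)² = 1
Independent increments: Var[X_11] = 11·σ² = 11·(1) = 11

11


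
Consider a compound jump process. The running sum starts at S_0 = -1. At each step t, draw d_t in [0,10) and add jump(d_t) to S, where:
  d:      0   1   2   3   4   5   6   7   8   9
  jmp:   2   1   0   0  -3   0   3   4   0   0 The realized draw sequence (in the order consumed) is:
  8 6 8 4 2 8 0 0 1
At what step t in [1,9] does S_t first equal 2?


t=0: S=-1, d=8, jump=0, S_1=-1
t=1: S=-1, d=6, jump=3, S_2=2
t=2: S=2, d=8, jump=0, S_3=2
t=3: S=2, d=4, jump=-3, S_4=-1
t=4: S=-1, d=2, jump=0, S_5=-1
t=5: S=-1, d=8, jump=0, S_6=-1
t=6: S=-1, d=0, jump=2, S_7=1
t=7: S=1, d=0, jump=2, S_8=3
t=8: S=3, d=1, jump=1, S_9=4

2


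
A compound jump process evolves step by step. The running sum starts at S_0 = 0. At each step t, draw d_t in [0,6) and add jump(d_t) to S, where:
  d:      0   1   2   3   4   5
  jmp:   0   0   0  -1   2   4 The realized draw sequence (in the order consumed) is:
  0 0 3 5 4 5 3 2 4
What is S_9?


t=0: S=0, d=0, jump=0, S_1=0
t=1: S=0, d=0, jump=0, S_2=0
t=2: S=0, d=3, jump=-1, S_3=-1
t=3: S=-1, d=5, jump=4, S_4=3
t=4: S=3, d=4, jump=2, S_5=5
t=5: S=5, d=5, jump=4, S_6=9
t=6: S=9, d=3, jump=-1, S_7=8
t=7: S=8, d=2, jump=0, S_8=8
t=8: S=8, d=4, jump=2, S_9=10

10


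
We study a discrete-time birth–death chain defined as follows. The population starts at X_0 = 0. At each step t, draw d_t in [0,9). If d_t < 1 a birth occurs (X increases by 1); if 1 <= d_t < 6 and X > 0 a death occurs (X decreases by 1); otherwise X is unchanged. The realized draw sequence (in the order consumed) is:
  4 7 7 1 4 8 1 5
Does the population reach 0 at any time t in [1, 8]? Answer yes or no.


yes

t=0: X=0, d=4 → hold, X_1=0
t=1: X=0, d=7 → hold, X_2=0
t=2: X=0, d=7 → hold, X_3=0
t=3: X=0, d=1 → hold, X_4=0
t=4: X=0, d=4 → hold, X_5=0
t=5: X=0, d=8 → hold, X_6=0
t=6: X=0, d=1 → hold, X_7=0
t=7: X=0, d=5 → hold, X_8=0


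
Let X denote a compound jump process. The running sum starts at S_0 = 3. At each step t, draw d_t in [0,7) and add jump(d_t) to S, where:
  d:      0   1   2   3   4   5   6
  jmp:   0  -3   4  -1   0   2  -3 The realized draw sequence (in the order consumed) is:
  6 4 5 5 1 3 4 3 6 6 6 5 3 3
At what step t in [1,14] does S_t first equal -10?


t=0: S=3, d=6, jump=-3, S_1=0
t=1: S=0, d=4, jump=0, S_2=0
t=2: S=0, d=5, jump=2, S_3=2
t=3: S=2, d=5, jump=2, S_4=4
t=4: S=4, d=1, jump=-3, S_5=1
t=5: S=1, d=3, jump=-1, S_6=0
t=6: S=0, d=4, jump=0, S_7=0
t=7: S=0, d=3, jump=-1, S_8=-1
t=8: S=-1, d=6, jump=-3, S_9=-4
t=9: S=-4, d=6, jump=-3, S_10=-7
t=10: S=-7, d=6, jump=-3, S_11=-10
t=11: S=-10, d=5, jump=2, S_12=-8
t=12: S=-8, d=3, jump=-1, S_13=-9
t=13: S=-9, d=3, jump=-1, S_14=-10

11


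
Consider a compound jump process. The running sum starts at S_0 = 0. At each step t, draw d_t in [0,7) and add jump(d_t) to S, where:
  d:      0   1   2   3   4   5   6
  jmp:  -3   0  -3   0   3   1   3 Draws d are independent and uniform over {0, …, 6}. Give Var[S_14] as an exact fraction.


Outcome values over d=0..6: [-3, 0, -3, 0, 3, 1, 3]
Σy = 1, Σy² = 37, M = 7
μ = 1/7 = 1/7,  σ² = 37/7 − (1/7)² = 258/49
Independent increments: Var[S_14] = 14·σ² = 14·(258/49) = 516/7

516/7


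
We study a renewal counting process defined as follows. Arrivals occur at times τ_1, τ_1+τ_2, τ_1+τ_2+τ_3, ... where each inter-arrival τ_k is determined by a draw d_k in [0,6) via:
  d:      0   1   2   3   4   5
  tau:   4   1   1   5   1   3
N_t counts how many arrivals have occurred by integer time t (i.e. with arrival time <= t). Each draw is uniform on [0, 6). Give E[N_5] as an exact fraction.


185/96

Inter-arrival values over d=0..5: [4, 1, 1, 5, 1, 3]
Each d has probability 1/6, so the pmf of τ is: f(1) = 1/2, f(3) = 1/6, f(4) = 1/6, f(5) = 1/6
Renewal equation for m(n) = E[N_n]: condition on τ_1 = k (if k <= n, one arrival plus a fresh copy on the remaining n−k steps): m(n) = F(n) + Σ_{k<=n} f(k)·m(n−k), where F(n) = P(τ <= n) and m(0) = 0
m(1) = F(1) = 1/2
m(2) = F(2) + f(1)·m(1) = 1/2 + 1/2·1/2 = 3/4
m(3) = F(3) + f(1)·m(2) = 2/3 + 1/2·3/4 = 25/24
m(4) = F(4) + f(1)·m(3) + f(3)·m(1) = 5/6 + 1/2·25/24 + 1/6·1/2 = 23/16
m(5) = F(5) + f(1)·m(4) + f(3)·m(2) + f(4)·m(1) = 1 + 1/2·23/16 + 1/6·3/4 + 1/6·1/2 = 185/96
E[N_5] = m(5) = 185/96


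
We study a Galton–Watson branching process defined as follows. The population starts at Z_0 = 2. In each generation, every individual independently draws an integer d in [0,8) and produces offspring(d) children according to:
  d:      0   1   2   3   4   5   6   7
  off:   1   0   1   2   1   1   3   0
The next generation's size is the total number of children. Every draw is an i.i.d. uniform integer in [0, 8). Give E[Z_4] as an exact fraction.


Outcome values over d=0..7: [1, 0, 1, 2, 1, 1, 3, 0]
Σy = 9, Σy² = 17, M = 8
μ = 9/8 = 9/8,  σ² = 17/8 − (9/8)² = 55/64
E[Z_0] = 2
E[Z_1] = 9/8·E[Z_0] = 9/4
E[Z_2] = 9/8·E[Z_1] = 81/32
E[Z_3] = 9/8·E[Z_2] = 729/256
E[Z_4] = 9/8·E[Z_3] = 6561/2048

6561/2048


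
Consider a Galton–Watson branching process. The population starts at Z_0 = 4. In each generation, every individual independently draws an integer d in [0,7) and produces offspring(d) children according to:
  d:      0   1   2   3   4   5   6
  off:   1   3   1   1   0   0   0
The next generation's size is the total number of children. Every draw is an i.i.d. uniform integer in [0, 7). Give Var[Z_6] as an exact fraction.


Outcome values over d=0..6: [1, 3, 1, 1, 0, 0, 0]
Σy = 6, Σy² = 12, M = 7
μ = 6/7 = 6/7,  σ² = 12/7 − (6/7)² = 48/49
V_0 = 0, E_0 = 4
V_1 = 48/49·E_0 + (6/7)²·V_0 = 192/49;  E_1 = 24/7
V_2 = 48/49·E_1 + (6/7)²·V_1 = 14976/2401;  E_2 = 144/49
V_3 = 48/49·E_2 + (6/7)²·V_2 = 877824/117649;  E_3 = 864/343
V_4 = 48/49·E_3 + (6/7)²·V_3 = 45826560/5764801;  E_4 = 5184/2401
V_5 = 48/49·E_4 + (6/7)²·V_4 = 2247201792/282475249;  E_5 = 31104/16807
V_6 = 48/49·E_5 + (6/7)²·V_5 = 105991981056/13841287201;  E_6 = 186624/117649

105991981056/13841287201


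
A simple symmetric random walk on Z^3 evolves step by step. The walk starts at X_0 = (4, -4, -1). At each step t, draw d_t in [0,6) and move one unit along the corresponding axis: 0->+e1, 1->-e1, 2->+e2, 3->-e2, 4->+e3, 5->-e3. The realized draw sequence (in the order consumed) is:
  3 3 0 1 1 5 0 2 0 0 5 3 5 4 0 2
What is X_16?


(7, -5, -3)

t=0: X=(4, -4, -1), d=3 → -e2, X_1=(4, -5, -1)
t=1: X=(4, -5, -1), d=3 → -e2, X_2=(4, -6, -1)
t=2: X=(4, -6, -1), d=0 → +e1, X_3=(5, -6, -1)
t=3: X=(5, -6, -1), d=1 → -e1, X_4=(4, -6, -1)
t=4: X=(4, -6, -1), d=1 → -e1, X_5=(3, -6, -1)
t=5: X=(3, -6, -1), d=5 → -e3, X_6=(3, -6, -2)
t=6: X=(3, -6, -2), d=0 → +e1, X_7=(4, -6, -2)
t=7: X=(4, -6, -2), d=2 → +e2, X_8=(4, -5, -2)
t=8: X=(4, -5, -2), d=0 → +e1, X_9=(5, -5, -2)
t=9: X=(5, -5, -2), d=0 → +e1, X_10=(6, -5, -2)
t=10: X=(6, -5, -2), d=5 → -e3, X_11=(6, -5, -3)
t=11: X=(6, -5, -3), d=3 → -e2, X_12=(6, -6, -3)
t=12: X=(6, -6, -3), d=5 → -e3, X_13=(6, -6, -4)
t=13: X=(6, -6, -4), d=4 → +e3, X_14=(6, -6, -3)
t=14: X=(6, -6, -3), d=0 → +e1, X_15=(7, -6, -3)
t=15: X=(7, -6, -3), d=2 → +e2, X_16=(7, -5, -3)
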